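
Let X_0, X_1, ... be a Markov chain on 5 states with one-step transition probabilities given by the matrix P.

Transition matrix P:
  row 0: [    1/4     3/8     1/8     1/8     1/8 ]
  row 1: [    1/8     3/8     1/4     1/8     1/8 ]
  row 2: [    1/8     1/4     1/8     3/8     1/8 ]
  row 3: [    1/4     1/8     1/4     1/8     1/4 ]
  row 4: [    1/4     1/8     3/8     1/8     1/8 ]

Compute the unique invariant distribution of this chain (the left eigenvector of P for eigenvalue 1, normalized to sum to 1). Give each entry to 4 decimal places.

Balance equations π_j = Σ_i π_i·P[i][j]:
  π_0 = 1/4·π_0 + 1/8·π_1 + 1/8·π_2 + 1/4·π_3 + 1/4·π_4
  π_1 = 3/8·π_0 + 3/8·π_1 + 1/4·π_2 + 1/8·π_3 + 1/8·π_4
  π_2 = 1/8·π_0 + 1/4·π_1 + 1/8·π_2 + 1/4·π_3 + 3/8·π_4
  π_3 = 1/8·π_0 + 1/8·π_1 + 3/8·π_2 + 1/8·π_3 + 1/8·π_4
  normalize: π_0 + π_1 + π_2 + π_3 + π_4 = 1
Solving the linear system gives exactly π = [765/4036, 537/2018, 439/2018, 181/1009, 595/4036].

π = [0.1895, 0.2661, 0.2175, 0.1794, 0.1474]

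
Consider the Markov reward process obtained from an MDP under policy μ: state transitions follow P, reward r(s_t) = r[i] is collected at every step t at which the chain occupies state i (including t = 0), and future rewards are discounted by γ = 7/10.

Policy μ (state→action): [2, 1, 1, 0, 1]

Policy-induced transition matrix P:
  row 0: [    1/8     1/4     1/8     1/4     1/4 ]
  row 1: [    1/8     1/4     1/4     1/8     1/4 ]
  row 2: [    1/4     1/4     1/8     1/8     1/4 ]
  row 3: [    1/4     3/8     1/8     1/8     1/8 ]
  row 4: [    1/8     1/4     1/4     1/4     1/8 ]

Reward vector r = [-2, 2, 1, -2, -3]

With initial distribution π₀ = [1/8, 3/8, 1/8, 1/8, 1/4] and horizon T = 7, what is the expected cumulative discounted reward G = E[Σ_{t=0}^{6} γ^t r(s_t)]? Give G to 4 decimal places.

G = -1.5151

t=0: π = [0.1250, 0.3750, 0.1250, 0.1250, 0.2500], E[r] = -0.3750, γ^t·E[r] = -0.375000, running G = -0.375000
t=1: π = [0.1563, 0.2656, 0.2031, 0.1719, 0.2031], E[r] = -0.5313, γ^t·E[r] = -0.371875, running G = -0.746875
t=2: π = [0.1719, 0.2715, 0.1836, 0.1699, 0.2031], E[r] = -0.5664, γ^t·E[r] = -0.277539, running G = -1.024414
t=3: π = [0.1692, 0.2712, 0.1843, 0.1719, 0.2034], E[r] = -0.5654, γ^t·E[r] = -0.193942, running G = -1.218356
t=4: π = [0.1695, 0.2715, 0.1843, 0.1716, 0.2031], E[r] = -0.5642, γ^t·E[r] = -0.135459, running G = -1.353816
t=5: π = [0.1695, 0.2714, 0.1843, 0.1716, 0.2032], E[r] = -0.5644, γ^t·E[r] = -0.094861, running G = -1.448677
t=6: π = [0.1695, 0.2714, 0.1843, 0.1716, 0.2032], E[r] = -0.5644, γ^t·E[r] = -0.066400, running G = -1.515077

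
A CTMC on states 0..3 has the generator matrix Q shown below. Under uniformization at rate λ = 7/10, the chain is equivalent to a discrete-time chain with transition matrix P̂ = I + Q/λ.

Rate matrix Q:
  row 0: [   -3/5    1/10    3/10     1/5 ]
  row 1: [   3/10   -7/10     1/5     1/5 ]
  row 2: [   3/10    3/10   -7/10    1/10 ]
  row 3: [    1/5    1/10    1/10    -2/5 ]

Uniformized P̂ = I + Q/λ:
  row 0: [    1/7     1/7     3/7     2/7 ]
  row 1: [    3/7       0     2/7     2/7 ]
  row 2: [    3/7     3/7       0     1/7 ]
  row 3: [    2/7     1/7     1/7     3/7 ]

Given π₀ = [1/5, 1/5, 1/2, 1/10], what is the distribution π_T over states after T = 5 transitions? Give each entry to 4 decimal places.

π = [0.3002, 0.1827, 0.2214, 0.2957]

t=0: π = [0.2000, 0.2000, 0.5000, 0.1000]
t=1: π = [0.3571, 0.2571, 0.1571, 0.2286]
t=2: π = [0.2939, 0.1510, 0.2592, 0.2959]
t=3: π = [0.3023, 0.1953, 0.2114, 0.2910]
t=4: π = [0.3006, 0.1753, 0.2269, 0.2971]
t=5: π = [0.3002, 0.1827, 0.2214, 0.2957]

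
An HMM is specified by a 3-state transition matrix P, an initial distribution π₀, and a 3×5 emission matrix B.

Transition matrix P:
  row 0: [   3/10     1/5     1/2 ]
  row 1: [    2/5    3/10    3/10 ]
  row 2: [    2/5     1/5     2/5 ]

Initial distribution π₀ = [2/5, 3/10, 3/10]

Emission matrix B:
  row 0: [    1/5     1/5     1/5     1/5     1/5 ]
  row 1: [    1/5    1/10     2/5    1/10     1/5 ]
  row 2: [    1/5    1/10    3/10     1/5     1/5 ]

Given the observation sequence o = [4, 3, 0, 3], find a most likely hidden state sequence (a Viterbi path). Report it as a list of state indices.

t=0: δ = [8.000e-02, 6.000e-02, 6.000e-02]  (obs o_0=4)
t=1: δ = [4.800e-03, 1.800e-03, 8.000e-03]  ψ = [0, 1, 0]  (obs o_1=3)
t=2: δ = [6.400e-04, 3.200e-04, 6.400e-04]  ψ = [2, 2, 2]  (obs o_2=0)
t=3: δ = [5.120e-05, 1.280e-05, 6.400e-05]  ψ = [2, 0, 0]  (obs o_3=3)
backtrack: best end state = 2; path = [0, 2, 0, 2]

path = [0, 2, 0, 2]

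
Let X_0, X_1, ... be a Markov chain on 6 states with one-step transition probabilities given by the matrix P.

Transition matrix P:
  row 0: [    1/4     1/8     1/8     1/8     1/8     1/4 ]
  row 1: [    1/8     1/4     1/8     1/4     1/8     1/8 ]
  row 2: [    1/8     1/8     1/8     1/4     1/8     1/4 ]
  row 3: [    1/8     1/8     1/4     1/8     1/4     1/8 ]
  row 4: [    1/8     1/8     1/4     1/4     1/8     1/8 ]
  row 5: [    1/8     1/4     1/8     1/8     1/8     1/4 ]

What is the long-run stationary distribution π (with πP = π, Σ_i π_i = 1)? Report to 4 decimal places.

Balance equations π_j = Σ_i π_i·P[i][j]:
  π_0 = 1/4·π_0 + 1/8·π_1 + 1/8·π_2 + 1/8·π_3 + 1/8·π_4 + 1/8·π_5
  π_1 = 1/8·π_0 + 1/4·π_1 + 1/8·π_2 + 1/8·π_3 + 1/8·π_4 + 1/4·π_5
  π_2 = 1/8·π_0 + 1/8·π_1 + 1/8·π_2 + 1/4·π_3 + 1/4·π_4 + 1/8·π_5
  π_3 = 1/8·π_0 + 1/4·π_1 + 1/4·π_2 + 1/8·π_3 + 1/4·π_4 + 1/8·π_5
  π_4 = 1/8·π_0 + 1/8·π_1 + 1/8·π_2 + 1/4·π_3 + 1/8·π_4 + 1/8·π_5
  normalize: π_0 + π_1 + π_2 + π_3 + π_4 + π_5 = 1
Solving the linear system gives exactly π = [1/7, 533/3143, 524/3143, 5249/28287, 4192/28287, 84/449].

π = [0.1429, 0.1696, 0.1667, 0.1856, 0.1482, 0.1871]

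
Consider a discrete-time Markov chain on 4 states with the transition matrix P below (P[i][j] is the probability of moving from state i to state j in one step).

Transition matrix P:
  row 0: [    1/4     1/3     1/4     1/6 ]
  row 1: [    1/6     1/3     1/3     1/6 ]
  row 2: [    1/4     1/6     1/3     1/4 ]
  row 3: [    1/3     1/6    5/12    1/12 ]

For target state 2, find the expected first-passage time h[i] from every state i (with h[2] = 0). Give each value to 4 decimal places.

h = [3.3191, 3.0426, 0.0000, 2.8511]

First-step conditioning: h[2] = 0; for i ≠ 2, h[i] = 1 + Σ_k P[i][k]·h[k].
  h[0] = 1 + 1/4·h[0] + 1/3·h[1] + 1/6·h[3]
  h[1] = 1 + 1/6·h[0] + 1/3·h[1] + 1/6·h[3]
  h[3] = 1 + 1/3·h[0] + 1/6·h[1] + 1/12·h[3]
Solving the 3×3 linear system over states ≠ 2 gives exactly h = [156/47, 143/47, 0, 134/47] (h[2] = 0 is the target).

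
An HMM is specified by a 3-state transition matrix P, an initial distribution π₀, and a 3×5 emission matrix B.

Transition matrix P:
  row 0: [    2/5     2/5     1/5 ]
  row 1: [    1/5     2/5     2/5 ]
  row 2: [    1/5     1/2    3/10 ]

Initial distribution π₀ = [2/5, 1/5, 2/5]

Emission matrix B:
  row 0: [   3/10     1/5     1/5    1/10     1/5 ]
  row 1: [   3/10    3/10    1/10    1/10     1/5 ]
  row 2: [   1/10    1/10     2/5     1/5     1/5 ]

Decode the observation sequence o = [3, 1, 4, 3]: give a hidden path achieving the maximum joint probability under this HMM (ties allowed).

t=0: δ = [4.000e-02, 2.000e-02, 8.000e-02]  (obs o_0=3)
t=1: δ = [3.200e-03, 1.200e-02, 2.400e-03]  ψ = [0, 2, 2]  (obs o_1=1)
t=2: δ = [4.800e-04, 9.600e-04, 9.600e-04]  ψ = [1, 1, 1]  (obs o_2=4)
t=3: δ = [1.920e-05, 4.800e-05, 7.680e-05]  ψ = [0, 2, 1]  (obs o_3=3)
backtrack: best end state = 2; path = [2, 1, 1, 2]

path = [2, 1, 1, 2]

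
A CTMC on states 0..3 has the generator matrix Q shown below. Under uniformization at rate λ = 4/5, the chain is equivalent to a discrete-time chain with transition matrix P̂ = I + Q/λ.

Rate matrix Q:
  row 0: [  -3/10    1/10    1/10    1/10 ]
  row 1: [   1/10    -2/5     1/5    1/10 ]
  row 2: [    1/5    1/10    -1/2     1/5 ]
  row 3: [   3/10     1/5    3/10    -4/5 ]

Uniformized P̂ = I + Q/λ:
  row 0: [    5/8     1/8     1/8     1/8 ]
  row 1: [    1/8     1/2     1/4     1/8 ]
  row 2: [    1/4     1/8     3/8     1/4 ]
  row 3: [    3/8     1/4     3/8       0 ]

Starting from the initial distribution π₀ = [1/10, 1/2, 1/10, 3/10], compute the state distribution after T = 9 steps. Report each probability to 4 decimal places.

t=0: π = [0.1000, 0.5000, 0.1000, 0.3000]
t=1: π = [0.2625, 0.3500, 0.2875, 0.1000]
t=2: π = [0.3172, 0.2688, 0.2656, 0.1484]
t=3: π = [0.3539, 0.2443, 0.2621, 0.1396]
t=4: π = [0.3696, 0.2341, 0.2560, 0.1403]
t=5: π = [0.3769, 0.2303, 0.2533, 0.1395]
t=6: π = [0.3800, 0.2288, 0.2520, 0.1392]
t=7: π = [0.3813, 0.2282, 0.2514, 0.1391]
t=8: π = [0.3818, 0.2280, 0.2512, 0.1390]
t=9: π = [0.3821, 0.2279, 0.2510, 0.1390]

π = [0.3821, 0.2279, 0.2510, 0.1390]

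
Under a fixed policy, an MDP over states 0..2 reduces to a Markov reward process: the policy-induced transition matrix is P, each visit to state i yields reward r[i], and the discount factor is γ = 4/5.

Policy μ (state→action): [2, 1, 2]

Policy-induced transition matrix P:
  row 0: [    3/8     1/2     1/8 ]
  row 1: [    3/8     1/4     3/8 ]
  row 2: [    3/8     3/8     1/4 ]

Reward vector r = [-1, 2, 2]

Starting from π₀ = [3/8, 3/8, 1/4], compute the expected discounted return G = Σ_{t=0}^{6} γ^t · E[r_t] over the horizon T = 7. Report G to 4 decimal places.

G = 3.4575

t=0: π = [0.3750, 0.3750, 0.2500], E[r] = 0.8750, γ^t·E[r] = 0.875000, running G = 0.875000
t=1: π = [0.3750, 0.3750, 0.2500], E[r] = 0.8750, γ^t·E[r] = 0.700000, running G = 1.575000
t=2: π = [0.3750, 0.3750, 0.2500], E[r] = 0.8750, γ^t·E[r] = 0.560000, running G = 2.135000
t=3: π = [0.3750, 0.3750, 0.2500], E[r] = 0.8750, γ^t·E[r] = 0.448000, running G = 2.583000
t=4: π = [0.3750, 0.3750, 0.2500], E[r] = 0.8750, γ^t·E[r] = 0.358400, running G = 2.941400
t=5: π = [0.3750, 0.3750, 0.2500], E[r] = 0.8750, γ^t·E[r] = 0.286720, running G = 3.228120
t=6: π = [0.3750, 0.3750, 0.2500], E[r] = 0.8750, γ^t·E[r] = 0.229376, running G = 3.457496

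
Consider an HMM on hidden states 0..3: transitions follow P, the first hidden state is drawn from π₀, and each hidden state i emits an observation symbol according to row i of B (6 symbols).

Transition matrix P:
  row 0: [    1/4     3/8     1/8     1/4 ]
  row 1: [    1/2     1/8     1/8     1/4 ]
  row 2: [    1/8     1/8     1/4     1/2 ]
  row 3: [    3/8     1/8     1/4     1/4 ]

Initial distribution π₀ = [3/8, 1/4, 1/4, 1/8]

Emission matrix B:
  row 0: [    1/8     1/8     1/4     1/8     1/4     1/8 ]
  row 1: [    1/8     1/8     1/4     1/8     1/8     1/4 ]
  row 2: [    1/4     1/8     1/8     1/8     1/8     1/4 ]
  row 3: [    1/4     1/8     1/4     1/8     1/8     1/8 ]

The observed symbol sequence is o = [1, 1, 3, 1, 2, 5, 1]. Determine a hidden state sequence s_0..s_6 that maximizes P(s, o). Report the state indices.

t=0: δ = [4.688e-02, 3.125e-02, 3.125e-02, 1.562e-02]  (obs o_0=1)
t=1: δ = [1.953e-03, 2.197e-03, 9.766e-04, 1.953e-03]  ψ = [1, 0, 2, 2]  (obs o_1=1)
t=2: δ = [1.373e-04, 9.155e-05, 6.104e-05, 6.866e-05]  ψ = [1, 0, 3, 1]  (obs o_2=3)
t=3: δ = [5.722e-06, 6.437e-06, 2.146e-06, 4.292e-06]  ψ = [1, 0, 0, 0]  (obs o_3=1)
t=4: δ = [8.047e-07, 5.364e-07, 1.341e-07, 4.023e-07]  ψ = [1, 0, 3, 1]  (obs o_4=2)
t=5: δ = [3.353e-08, 7.544e-08, 2.515e-08, 2.515e-08]  ψ = [1, 0, 0, 0]  (obs o_5=5)
t=6: δ = [4.715e-09, 1.572e-09, 1.179e-09, 2.357e-09]  ψ = [1, 0, 1, 1]  (obs o_6=1)
backtrack: best end state = 0; path = [0, 1, 0, 1, 0, 1, 0]

path = [0, 1, 0, 1, 0, 1, 0]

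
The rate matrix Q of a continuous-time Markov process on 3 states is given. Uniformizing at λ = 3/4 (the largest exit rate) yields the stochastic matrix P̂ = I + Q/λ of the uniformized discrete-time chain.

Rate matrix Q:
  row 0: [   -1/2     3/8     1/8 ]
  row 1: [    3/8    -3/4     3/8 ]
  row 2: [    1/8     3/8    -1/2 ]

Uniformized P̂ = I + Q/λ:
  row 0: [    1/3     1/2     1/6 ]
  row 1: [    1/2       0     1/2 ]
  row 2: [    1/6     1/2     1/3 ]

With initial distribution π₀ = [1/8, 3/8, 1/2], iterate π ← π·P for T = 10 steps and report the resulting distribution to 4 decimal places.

π = [0.3333, 0.3334, 0.3333]

t=0: π = [0.1250, 0.3750, 0.5000]
t=1: π = [0.3125, 0.3125, 0.3750]
t=2: π = [0.3229, 0.3438, 0.3333]
t=3: π = [0.3351, 0.3281, 0.3368]
t=4: π = [0.3319, 0.3359, 0.3322]
t=5: π = [0.3340, 0.3320, 0.3340]
t=6: π = [0.3330, 0.3340, 0.3330]
t=7: π = [0.3335, 0.3330, 0.3335]
t=8: π = [0.3333, 0.3335, 0.3333]
t=9: π = [0.3334, 0.3333, 0.3334]
t=10: π = [0.3333, 0.3334, 0.3333]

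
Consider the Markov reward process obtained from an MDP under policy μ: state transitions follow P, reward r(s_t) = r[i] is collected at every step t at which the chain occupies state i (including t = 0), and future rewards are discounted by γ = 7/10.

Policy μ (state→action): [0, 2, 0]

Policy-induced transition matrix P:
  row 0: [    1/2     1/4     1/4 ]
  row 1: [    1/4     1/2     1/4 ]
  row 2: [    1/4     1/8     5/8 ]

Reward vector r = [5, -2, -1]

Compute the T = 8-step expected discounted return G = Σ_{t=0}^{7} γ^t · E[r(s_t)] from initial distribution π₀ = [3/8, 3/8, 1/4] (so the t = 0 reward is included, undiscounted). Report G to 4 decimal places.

t=0: π = [0.3750, 0.3750, 0.2500], E[r] = 0.8750, γ^t·E[r] = 0.875000, running G = 0.875000
t=1: π = [0.3438, 0.3125, 0.3438], E[r] = 0.7500, γ^t·E[r] = 0.525000, running G = 1.400000
t=2: π = [0.3359, 0.2852, 0.3789], E[r] = 0.7305, γ^t·E[r] = 0.357930, running G = 1.757930
t=3: π = [0.3340, 0.2739, 0.3921], E[r] = 0.7300, γ^t·E[r] = 0.250383, running G = 2.008313
t=4: π = [0.3335, 0.2695, 0.3970], E[r] = 0.7315, γ^t·E[r] = 0.175635, running G = 2.183948
t=5: π = [0.3334, 0.2677, 0.3989], E[r] = 0.7325, γ^t·E[r] = 0.123112, running G = 2.307060
t=6: π = [0.3333, 0.2671, 0.3996], E[r] = 0.7330, γ^t·E[r] = 0.086235, running G = 2.393295
t=7: π = [0.3333, 0.2668, 0.3998], E[r] = 0.7332, γ^t·E[r] = 0.060382, running G = 2.453677

G = 2.4537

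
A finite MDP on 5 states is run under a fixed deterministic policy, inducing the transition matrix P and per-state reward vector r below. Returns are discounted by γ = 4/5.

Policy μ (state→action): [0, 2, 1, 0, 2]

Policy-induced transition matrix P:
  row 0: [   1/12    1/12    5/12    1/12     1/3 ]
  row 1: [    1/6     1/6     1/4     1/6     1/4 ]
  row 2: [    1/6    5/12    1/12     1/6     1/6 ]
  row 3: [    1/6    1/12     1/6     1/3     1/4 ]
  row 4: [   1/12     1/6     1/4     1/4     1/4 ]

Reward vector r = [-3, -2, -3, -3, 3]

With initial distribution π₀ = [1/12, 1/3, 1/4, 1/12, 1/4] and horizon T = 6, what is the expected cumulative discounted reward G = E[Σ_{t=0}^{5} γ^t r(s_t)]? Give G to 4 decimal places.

t=0: π = [0.0833, 0.3333, 0.2500, 0.0833, 0.2500], E[r] = -1.1667, γ^t·E[r] = -1.166667, running G = -1.166667
t=1: π = [0.1389, 0.2153, 0.2153, 0.1944, 0.2361], E[r] = -1.3681, γ^t·E[r] = -1.094444, running G = -2.261111
t=2: π = [0.1354, 0.1927, 0.2211, 0.2072, 0.2436], E[r] = -1.3455, γ^t·E[r] = -0.861111, running G = -3.122222
t=3: π = [0.1351, 0.1934, 0.2185, 0.2102, 0.2429], E[r] = -1.3494, γ^t·E[r] = -0.690914, running G = -3.813136
t=4: π = [0.1352, 0.1925, 0.2186, 0.2107, 0.2431], E[r] = -1.3492, γ^t·E[r] = -0.552626, running G = -4.365761
t=5: π = [0.1351, 0.1925, 0.2185, 0.2108, 0.2430], E[r] = -1.3492, γ^t·E[r] = -0.442111, running G = -4.807872

G = -4.8079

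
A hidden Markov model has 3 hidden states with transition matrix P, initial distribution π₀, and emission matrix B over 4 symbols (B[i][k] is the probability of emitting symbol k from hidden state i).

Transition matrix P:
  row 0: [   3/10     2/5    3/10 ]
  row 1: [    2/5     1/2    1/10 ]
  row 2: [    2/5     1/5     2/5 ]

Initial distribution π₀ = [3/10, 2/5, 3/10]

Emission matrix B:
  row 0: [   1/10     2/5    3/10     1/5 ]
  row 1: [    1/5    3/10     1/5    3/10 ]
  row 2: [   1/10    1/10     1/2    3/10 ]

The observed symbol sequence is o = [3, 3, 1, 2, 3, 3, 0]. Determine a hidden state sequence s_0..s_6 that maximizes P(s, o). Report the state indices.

path = [1, 1, 1, 1, 1, 1, 1]

t=0: δ = [6.000e-02, 1.200e-01, 9.000e-02]  (obs o_0=3)
t=1: δ = [9.600e-03, 1.800e-02, 1.080e-02]  ψ = [1, 1, 2]  (obs o_1=3)
t=2: δ = [2.880e-03, 2.700e-03, 4.320e-04]  ψ = [1, 1, 2]  (obs o_2=1)
t=3: δ = [3.240e-04, 2.700e-04, 4.320e-04]  ψ = [1, 1, 0]  (obs o_3=2)
t=4: δ = [3.456e-05, 4.050e-05, 5.184e-05]  ψ = [2, 1, 2]  (obs o_4=3)
t=5: δ = [4.147e-06, 6.075e-06, 6.221e-06]  ψ = [2, 1, 2]  (obs o_5=3)
t=6: δ = [2.488e-07, 6.075e-07, 2.488e-07]  ψ = [2, 1, 2]  (obs o_6=0)
backtrack: best end state = 1; path = [1, 1, 1, 1, 1, 1, 1]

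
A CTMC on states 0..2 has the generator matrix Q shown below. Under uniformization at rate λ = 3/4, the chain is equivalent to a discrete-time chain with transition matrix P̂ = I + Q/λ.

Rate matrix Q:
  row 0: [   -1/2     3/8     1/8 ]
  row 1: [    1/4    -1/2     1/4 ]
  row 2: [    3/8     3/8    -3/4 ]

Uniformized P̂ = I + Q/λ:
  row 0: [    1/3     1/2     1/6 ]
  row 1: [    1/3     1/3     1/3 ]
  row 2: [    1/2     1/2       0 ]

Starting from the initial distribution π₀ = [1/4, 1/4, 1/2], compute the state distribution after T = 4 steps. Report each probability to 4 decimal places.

t=0: π = [0.2500, 0.2500, 0.5000]
t=1: π = [0.4167, 0.4583, 0.1250]
t=2: π = [0.3542, 0.4236, 0.2222]
t=3: π = [0.3704, 0.4294, 0.2002]
t=4: π = [0.3667, 0.4284, 0.2049]

π = [0.3667, 0.4284, 0.2049]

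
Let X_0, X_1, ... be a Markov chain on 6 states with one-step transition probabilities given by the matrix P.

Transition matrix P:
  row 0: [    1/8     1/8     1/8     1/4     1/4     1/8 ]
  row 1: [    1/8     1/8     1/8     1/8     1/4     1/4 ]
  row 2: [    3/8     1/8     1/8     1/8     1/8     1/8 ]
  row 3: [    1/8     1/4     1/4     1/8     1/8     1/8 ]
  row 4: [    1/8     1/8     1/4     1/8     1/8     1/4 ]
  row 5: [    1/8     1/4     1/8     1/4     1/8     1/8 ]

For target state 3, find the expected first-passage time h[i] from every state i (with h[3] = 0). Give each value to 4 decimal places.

h = [5.2682, 5.9268, 5.8455, 0.0000, 5.9178, 5.2693]

First-step conditioning: h[3] = 0; for i ≠ 3, h[i] = 1 + Σ_k P[i][k]·h[k].
  h[0] = 1 + 1/8·h[0] + 1/8·h[1] + 1/8·h[2] + 1/4·h[4] + 1/8·h[5]
  h[1] = 1 + 1/8·h[0] + 1/8·h[1] + 1/8·h[2] + 1/4·h[4] + 1/4·h[5]
  h[2] = 1 + 3/8·h[0] + 1/8·h[1] + 1/8·h[2] + 1/8·h[4] + 1/8·h[5]
  h[4] = 1 + 1/8·h[0] + 1/8·h[1] + 1/4·h[2] + 1/8·h[4] + 1/4·h[5]
  h[5] = 1 + 1/8·h[0] + 1/4·h[1] + 1/8·h[2] + 1/8·h[4] + 1/8·h[5]
Solving the 5×5 linear system over states ≠ 3 gives exactly h = [37304/7081, 41968/7081, 41392/7081, 0, 432/73, 37312/7081] (h[3] = 0 is the target).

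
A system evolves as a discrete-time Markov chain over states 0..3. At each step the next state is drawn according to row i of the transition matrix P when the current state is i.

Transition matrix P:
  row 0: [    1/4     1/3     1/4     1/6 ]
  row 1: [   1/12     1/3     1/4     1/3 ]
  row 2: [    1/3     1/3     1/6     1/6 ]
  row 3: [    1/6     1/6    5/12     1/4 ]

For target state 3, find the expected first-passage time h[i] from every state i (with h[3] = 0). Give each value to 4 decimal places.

First-step conditioning: h[3] = 0; for i ≠ 3, h[i] = 1 + Σ_k P[i][k]·h[k].
  h[0] = 1 + 1/4·h[0] + 1/3·h[1] + 1/4·h[2]
  h[1] = 1 + 1/12·h[0] + 1/3·h[1] + 1/4·h[2]
  h[2] = 1 + 1/3·h[0] + 1/3·h[1] + 1/6·h[2]
Solving the 3×3 linear system over states ≠ 3 gives exactly h = [9/2, 15/4, 9/2, 0] (h[3] = 0 is the target).

h = [4.5000, 3.7500, 4.5000, 0.0000]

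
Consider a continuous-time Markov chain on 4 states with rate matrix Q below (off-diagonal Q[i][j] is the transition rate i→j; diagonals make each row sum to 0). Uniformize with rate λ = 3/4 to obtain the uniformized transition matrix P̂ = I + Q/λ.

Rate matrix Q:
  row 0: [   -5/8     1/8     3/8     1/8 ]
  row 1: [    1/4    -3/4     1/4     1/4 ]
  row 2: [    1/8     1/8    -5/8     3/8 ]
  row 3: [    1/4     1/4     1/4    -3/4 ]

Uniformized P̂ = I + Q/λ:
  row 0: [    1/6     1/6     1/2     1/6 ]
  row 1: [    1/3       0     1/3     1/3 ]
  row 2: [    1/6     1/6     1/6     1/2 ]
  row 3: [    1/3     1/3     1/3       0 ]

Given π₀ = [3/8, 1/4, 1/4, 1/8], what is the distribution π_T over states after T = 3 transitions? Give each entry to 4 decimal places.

t=0: π = [0.3750, 0.2500, 0.2500, 0.1250]
t=1: π = [0.2292, 0.1458, 0.3542, 0.2708]
t=2: π = [0.2361, 0.1875, 0.3125, 0.2639]
t=3: π = [0.2419, 0.1794, 0.3206, 0.2581]

π = [0.2419, 0.1794, 0.3206, 0.2581]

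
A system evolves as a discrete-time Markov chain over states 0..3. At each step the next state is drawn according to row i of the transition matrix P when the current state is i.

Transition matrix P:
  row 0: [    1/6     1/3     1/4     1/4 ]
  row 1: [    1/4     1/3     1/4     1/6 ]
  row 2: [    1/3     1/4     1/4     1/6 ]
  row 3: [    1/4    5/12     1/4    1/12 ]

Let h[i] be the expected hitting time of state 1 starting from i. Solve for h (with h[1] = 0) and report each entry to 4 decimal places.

h = [3.0407, 0.0000, 3.3122, 2.8235]

First-step conditioning: h[1] = 0; for i ≠ 1, h[i] = 1 + Σ_k P[i][k]·h[k].
  h[0] = 1 + 1/6·h[0] + 1/4·h[2] + 1/4·h[3]
  h[2] = 1 + 1/3·h[0] + 1/4·h[2] + 1/6·h[3]
  h[3] = 1 + 1/4·h[0] + 1/4·h[2] + 1/12·h[3]
Solving the 3×3 linear system over states ≠ 1 gives exactly h = [672/221, 0, 732/221, 48/17] (h[1] = 0 is the target).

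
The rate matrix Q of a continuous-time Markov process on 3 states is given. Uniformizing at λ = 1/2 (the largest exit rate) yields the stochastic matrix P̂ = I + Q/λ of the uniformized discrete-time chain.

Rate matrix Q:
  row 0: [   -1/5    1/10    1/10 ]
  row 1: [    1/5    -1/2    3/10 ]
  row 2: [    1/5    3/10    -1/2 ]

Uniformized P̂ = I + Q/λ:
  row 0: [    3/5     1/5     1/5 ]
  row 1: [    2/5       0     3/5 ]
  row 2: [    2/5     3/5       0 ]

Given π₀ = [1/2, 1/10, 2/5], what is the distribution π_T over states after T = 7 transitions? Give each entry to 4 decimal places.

t=0: π = [0.5000, 0.1000, 0.4000]
t=1: π = [0.5000, 0.3400, 0.1600]
t=2: π = [0.5000, 0.1960, 0.3040]
t=3: π = [0.5000, 0.2824, 0.2176]
t=4: π = [0.5000, 0.2306, 0.2694]
t=5: π = [0.5000, 0.2617, 0.2383]
t=6: π = [0.5000, 0.2430, 0.2570]
t=7: π = [0.5000, 0.2542, 0.2458]

π = [0.5000, 0.2542, 0.2458]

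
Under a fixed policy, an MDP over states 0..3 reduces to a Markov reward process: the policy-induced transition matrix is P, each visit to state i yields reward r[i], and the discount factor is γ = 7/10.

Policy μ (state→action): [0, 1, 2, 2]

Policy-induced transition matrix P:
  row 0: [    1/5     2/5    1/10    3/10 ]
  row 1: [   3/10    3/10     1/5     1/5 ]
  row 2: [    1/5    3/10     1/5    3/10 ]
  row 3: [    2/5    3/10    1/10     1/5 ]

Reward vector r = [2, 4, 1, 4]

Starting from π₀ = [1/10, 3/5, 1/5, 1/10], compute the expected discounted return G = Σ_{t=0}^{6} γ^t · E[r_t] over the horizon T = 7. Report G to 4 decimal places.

G = 9.3007

t=0: π = [0.1000, 0.6000, 0.2000, 0.1000], E[r] = 3.2000, γ^t·E[r] = 3.200000, running G = 3.200000
t=1: π = [0.2800, 0.3100, 0.1800, 0.2300], E[r] = 2.9000, γ^t·E[r] = 2.030000, running G = 5.230000
t=2: π = [0.2770, 0.3280, 0.1490, 0.2460], E[r] = 2.9990, γ^t·E[r] = 1.469510, running G = 6.699510
t=3: π = [0.2820, 0.3277, 0.1477, 0.2426], E[r] = 2.9929, γ^t·E[r] = 1.026565, running G = 7.726075
t=4: π = [0.2813, 0.3282, 0.1475, 0.2430], E[r] = 2.9948, γ^t·E[r] = 0.719051, running G = 8.445126
t=5: π = [0.2814, 0.3281, 0.1476, 0.2429], E[r] = 2.9945, γ^t·E[r] = 0.503277, running G = 8.948403
t=6: π = [0.2814, 0.3281, 0.1476, 0.2429], E[r] = 2.9945, γ^t·E[r] = 0.352301, running G = 9.300705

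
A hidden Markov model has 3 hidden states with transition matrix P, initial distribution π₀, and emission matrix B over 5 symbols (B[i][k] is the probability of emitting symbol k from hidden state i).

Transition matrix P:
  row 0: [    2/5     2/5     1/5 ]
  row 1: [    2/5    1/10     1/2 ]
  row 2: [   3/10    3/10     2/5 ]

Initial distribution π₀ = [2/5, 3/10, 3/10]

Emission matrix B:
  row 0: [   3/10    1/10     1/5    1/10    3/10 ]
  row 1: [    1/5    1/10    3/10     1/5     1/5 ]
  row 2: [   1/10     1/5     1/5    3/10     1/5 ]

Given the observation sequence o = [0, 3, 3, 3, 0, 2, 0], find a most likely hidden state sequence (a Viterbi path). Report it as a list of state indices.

path = [0, 1, 2, 2, 0, 1, 0]

t=0: δ = [1.200e-01, 6.000e-02, 3.000e-02]  (obs o_0=0)
t=1: δ = [4.800e-03, 9.600e-03, 9.000e-03]  ψ = [0, 0, 1]  (obs o_1=3)
t=2: δ = [3.840e-04, 5.400e-04, 1.440e-03]  ψ = [1, 2, 1]  (obs o_2=3)
t=3: δ = [4.320e-05, 8.640e-05, 1.728e-04]  ψ = [2, 2, 2]  (obs o_3=3)
t=4: δ = [1.555e-05, 1.037e-05, 6.912e-06]  ψ = [2, 2, 2]  (obs o_4=0)
t=5: δ = [1.244e-06, 1.866e-06, 1.037e-06]  ψ = [0, 0, 1]  (obs o_5=2)
t=6: δ = [2.239e-07, 9.953e-08, 9.331e-08]  ψ = [1, 0, 1]  (obs o_6=0)
backtrack: best end state = 0; path = [0, 1, 2, 2, 0, 1, 0]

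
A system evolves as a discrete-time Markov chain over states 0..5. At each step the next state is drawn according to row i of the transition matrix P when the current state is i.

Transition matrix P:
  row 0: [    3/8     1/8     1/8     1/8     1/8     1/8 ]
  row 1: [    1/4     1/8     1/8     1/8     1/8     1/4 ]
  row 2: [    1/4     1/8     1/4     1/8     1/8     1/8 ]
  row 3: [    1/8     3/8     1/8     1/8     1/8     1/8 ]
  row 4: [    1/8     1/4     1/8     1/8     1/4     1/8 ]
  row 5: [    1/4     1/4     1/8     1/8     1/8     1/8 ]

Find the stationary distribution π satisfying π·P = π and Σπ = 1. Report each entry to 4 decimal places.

π = [0.2474, 0.1927, 0.1429, 0.1250, 0.1429, 0.1491]

Balance equations π_j = Σ_i π_i·P[i][j]:
  π_0 = 3/8·π_0 + 1/4·π_1 + 1/4·π_2 + 1/8·π_3 + 1/8·π_4 + 1/4·π_5
  π_1 = 1/8·π_0 + 1/8·π_1 + 1/8·π_2 + 3/8·π_3 + 1/4·π_4 + 1/4·π_5
  π_2 = 1/8·π_0 + 1/8·π_1 + 1/4·π_2 + 1/8·π_3 + 1/8·π_4 + 1/8·π_5
  π_3 = 1/8·π_0 + 1/8·π_1 + 1/8·π_2 + 1/8·π_3 + 1/8·π_4 + 1/8·π_5
  π_4 = 1/8·π_0 + 1/8·π_1 + 1/8·π_2 + 1/8·π_3 + 1/4·π_4 + 1/8·π_5
  normalize: π_0 + π_1 + π_2 + π_3 + π_4 + π_5 = 1
Solving the linear system gives exactly π = [97/392, 85/441, 1/7, 1/8, 1/7, 263/1764].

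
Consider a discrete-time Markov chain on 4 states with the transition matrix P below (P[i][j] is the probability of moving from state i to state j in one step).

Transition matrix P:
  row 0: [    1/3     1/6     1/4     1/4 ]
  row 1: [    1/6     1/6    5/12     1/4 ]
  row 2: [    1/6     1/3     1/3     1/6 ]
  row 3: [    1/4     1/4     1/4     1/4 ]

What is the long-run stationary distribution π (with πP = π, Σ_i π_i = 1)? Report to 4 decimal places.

π = [0.2224, 0.2380, 0.3160, 0.2237]

Balance equations π_j = Σ_i π_i·P[i][j]:
  π_0 = 1/3·π_0 + 1/6·π_1 + 1/6·π_2 + 1/4·π_3
  π_1 = 1/6·π_0 + 1/6·π_1 + 1/3·π_2 + 1/4·π_3
  π_2 = 1/4·π_0 + 5/12·π_1 + 1/3·π_2 + 1/4·π_3
  normalize: π_0 + π_1 + π_2 + π_3 = 1
Solving the linear system gives exactly π = [171/769, 183/769, 243/769, 172/769].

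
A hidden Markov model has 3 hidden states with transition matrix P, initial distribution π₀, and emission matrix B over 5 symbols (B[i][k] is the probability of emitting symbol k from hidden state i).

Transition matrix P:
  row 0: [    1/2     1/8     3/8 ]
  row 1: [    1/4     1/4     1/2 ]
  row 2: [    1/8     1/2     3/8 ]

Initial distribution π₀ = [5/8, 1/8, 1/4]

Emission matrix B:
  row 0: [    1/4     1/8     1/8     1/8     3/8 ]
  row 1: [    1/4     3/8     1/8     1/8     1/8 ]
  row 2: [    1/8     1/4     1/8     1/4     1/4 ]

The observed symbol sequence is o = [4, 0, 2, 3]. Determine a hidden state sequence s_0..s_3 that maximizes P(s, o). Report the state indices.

path = [0, 0, 0, 2]

t=0: δ = [2.344e-01, 1.562e-02, 6.250e-02]  (obs o_0=4)
t=1: δ = [2.930e-02, 7.812e-03, 1.099e-02]  ψ = [0, 2, 0]  (obs o_1=0)
t=2: δ = [1.831e-03, 6.866e-04, 1.373e-03]  ψ = [0, 2, 0]  (obs o_2=2)
t=3: δ = [1.144e-04, 8.583e-05, 1.717e-04]  ψ = [0, 2, 0]  (obs o_3=3)
backtrack: best end state = 2; path = [0, 0, 0, 2]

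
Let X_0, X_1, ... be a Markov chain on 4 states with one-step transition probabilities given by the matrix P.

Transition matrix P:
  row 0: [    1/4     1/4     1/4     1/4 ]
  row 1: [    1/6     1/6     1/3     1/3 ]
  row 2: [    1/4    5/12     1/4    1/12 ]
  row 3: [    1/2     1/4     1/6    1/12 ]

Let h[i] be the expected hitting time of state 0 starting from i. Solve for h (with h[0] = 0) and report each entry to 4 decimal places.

h = [0.0000, 3.8441, 3.7831, 2.8271]

First-step conditioning: h[0] = 0; for i ≠ 0, h[i] = 1 + Σ_k P[i][k]·h[k].
  h[1] = 1 + 1/6·h[1] + 1/3·h[2] + 1/3·h[3]
  h[2] = 1 + 5/12·h[1] + 1/4·h[2] + 1/12·h[3]
  h[3] = 1 + 1/4·h[1] + 1/6·h[2] + 1/12·h[3]
Solving the 3×3 linear system over states ≠ 0 gives exactly h = [0, 1134/295, 1116/295, 834/295] (h[0] = 0 is the target).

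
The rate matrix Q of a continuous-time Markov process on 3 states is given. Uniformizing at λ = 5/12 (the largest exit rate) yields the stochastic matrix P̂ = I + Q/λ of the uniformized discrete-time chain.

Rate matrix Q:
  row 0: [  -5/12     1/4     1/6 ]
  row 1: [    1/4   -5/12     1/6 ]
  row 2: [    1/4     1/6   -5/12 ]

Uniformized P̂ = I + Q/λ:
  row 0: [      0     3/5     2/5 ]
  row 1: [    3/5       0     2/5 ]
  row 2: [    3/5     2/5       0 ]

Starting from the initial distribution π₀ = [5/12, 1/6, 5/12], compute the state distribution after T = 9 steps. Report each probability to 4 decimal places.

t=0: π = [0.4167, 0.1667, 0.4167]
t=1: π = [0.3500, 0.4167, 0.2333]
t=2: π = [0.3900, 0.3033, 0.3067]
t=3: π = [0.3660, 0.3567, 0.2773]
t=4: π = [0.3804, 0.3305, 0.2891]
t=5: π = [0.3718, 0.3439, 0.2844]
t=6: π = [0.3769, 0.3368, 0.2863]
t=7: π = [0.3738, 0.3407, 0.2855]
t=8: π = [0.3757, 0.3385, 0.2858]
t=9: π = [0.3746, 0.3397, 0.2857]

π = [0.3746, 0.3397, 0.2857]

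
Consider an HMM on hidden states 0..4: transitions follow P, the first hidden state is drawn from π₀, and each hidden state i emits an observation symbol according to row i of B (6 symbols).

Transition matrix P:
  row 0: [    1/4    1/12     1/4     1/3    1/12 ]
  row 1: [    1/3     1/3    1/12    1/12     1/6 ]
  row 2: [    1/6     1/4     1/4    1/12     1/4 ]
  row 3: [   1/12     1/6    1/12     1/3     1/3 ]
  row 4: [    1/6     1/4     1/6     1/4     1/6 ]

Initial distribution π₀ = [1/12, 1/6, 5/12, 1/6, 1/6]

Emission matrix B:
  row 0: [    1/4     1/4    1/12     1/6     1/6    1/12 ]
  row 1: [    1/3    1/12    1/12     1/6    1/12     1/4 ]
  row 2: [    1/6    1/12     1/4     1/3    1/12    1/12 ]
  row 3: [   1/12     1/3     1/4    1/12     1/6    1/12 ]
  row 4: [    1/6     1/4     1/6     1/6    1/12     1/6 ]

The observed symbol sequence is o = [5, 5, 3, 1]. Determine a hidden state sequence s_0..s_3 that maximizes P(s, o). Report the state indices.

t=0: δ = [6.944e-03, 4.167e-02, 3.472e-02, 1.389e-02, 2.778e-02]  (obs o_0=5)
t=1: δ = [1.157e-03, 3.472e-03, 7.234e-04, 5.787e-04, 1.447e-03]  ψ = [1, 1, 2, 4, 2]  (obs o_1=5)
t=2: δ = [1.929e-04, 1.929e-04, 9.645e-05, 3.215e-05, 9.645e-05]  ψ = [1, 1, 0, 0, 1]  (obs o_2=3)
t=3: δ = [1.608e-05, 5.358e-06, 4.019e-06, 2.143e-05, 8.038e-06]  ψ = [1, 1, 0, 0, 1]  (obs o_3=1)
backtrack: best end state = 3; path = [1, 1, 0, 3]

path = [1, 1, 0, 3]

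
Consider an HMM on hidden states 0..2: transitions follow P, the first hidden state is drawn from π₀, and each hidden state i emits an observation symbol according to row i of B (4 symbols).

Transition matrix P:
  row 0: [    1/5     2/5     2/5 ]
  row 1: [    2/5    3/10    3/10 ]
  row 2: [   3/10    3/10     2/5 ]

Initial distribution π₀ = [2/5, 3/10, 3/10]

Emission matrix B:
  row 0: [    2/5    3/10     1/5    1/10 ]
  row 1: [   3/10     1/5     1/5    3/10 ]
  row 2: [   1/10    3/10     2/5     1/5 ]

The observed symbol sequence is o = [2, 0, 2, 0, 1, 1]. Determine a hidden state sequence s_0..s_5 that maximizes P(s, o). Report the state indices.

path = [2, 0, 2, 0, 2, 2]

t=0: δ = [8.000e-02, 6.000e-02, 1.200e-01]  (obs o_0=2)
t=1: δ = [1.440e-02, 1.080e-02, 4.800e-03]  ψ = [2, 2, 2]  (obs o_1=0)
t=2: δ = [8.640e-04, 1.152e-03, 2.304e-03]  ψ = [1, 0, 0]  (obs o_2=2)
t=3: δ = [2.765e-04, 2.074e-04, 9.216e-05]  ψ = [2, 2, 2]  (obs o_3=0)
t=4: δ = [2.488e-05, 2.212e-05, 3.318e-05]  ψ = [1, 0, 0]  (obs o_4=1)
t=5: δ = [2.986e-06, 1.991e-06, 3.981e-06]  ψ = [2, 0, 2]  (obs o_5=1)
backtrack: best end state = 2; path = [2, 0, 2, 0, 2, 2]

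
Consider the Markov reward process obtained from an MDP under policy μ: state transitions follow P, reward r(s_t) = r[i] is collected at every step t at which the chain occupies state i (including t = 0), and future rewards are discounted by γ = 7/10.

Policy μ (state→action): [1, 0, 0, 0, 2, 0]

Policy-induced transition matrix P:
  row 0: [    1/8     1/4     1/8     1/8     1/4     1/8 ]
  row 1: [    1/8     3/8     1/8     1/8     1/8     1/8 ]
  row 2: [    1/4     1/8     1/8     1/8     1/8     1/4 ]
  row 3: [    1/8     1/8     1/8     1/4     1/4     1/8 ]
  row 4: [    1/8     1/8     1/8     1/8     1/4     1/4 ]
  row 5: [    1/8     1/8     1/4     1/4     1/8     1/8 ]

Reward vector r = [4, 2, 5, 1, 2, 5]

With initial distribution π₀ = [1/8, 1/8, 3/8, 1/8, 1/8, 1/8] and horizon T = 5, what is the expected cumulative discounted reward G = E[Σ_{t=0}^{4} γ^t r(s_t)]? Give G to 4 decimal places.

t=0: π = [0.1250, 0.1250, 0.3750, 0.1250, 0.1250, 0.1250], E[r] = 3.6250, γ^t·E[r] = 3.625000, running G = 3.625000
t=1: π = [0.1719, 0.1719, 0.1406, 0.1563, 0.1719, 0.1875], E[r] = 3.1719, γ^t·E[r] = 2.220313, running G = 5.845313
t=2: π = [0.1426, 0.1895, 0.1484, 0.1680, 0.1875, 0.1641], E[r] = 3.0547, γ^t·E[r] = 1.496797, running G = 7.342109
t=3: π = [0.1436, 0.1902, 0.1455, 0.1665, 0.1873, 0.1670], E[r] = 3.0581, γ^t·E[r] = 1.048930, running G = 8.391040
t=4: π = [0.1432, 0.1905, 0.1459, 0.1667, 0.1872, 0.1666], E[r] = 3.0571, γ^t·E[r] = 0.734009, running G = 9.125049

G = 9.1250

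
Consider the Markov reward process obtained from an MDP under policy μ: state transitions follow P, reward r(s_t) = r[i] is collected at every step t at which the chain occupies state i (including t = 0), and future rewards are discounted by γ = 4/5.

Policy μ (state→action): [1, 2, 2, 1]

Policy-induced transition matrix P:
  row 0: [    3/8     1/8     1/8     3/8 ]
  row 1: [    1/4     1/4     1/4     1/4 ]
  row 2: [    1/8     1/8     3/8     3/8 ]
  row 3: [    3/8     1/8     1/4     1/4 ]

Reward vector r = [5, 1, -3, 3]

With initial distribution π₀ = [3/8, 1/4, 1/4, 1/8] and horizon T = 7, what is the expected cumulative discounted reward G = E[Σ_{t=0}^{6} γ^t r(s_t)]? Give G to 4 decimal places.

G = 7.1925

t=0: π = [0.3750, 0.2500, 0.2500, 0.1250], E[r] = 1.7500, γ^t·E[r] = 1.750000, running G = 1.750000
t=1: π = [0.2813, 0.1563, 0.2344, 0.3281], E[r] = 1.8438, γ^t·E[r] = 1.475000, running G = 3.225000
t=2: π = [0.2969, 0.1445, 0.2441, 0.3145], E[r] = 1.8398, γ^t·E[r] = 1.177500, running G = 4.402500
t=3: π = [0.2959, 0.1431, 0.2434, 0.3176], E[r] = 1.8452, γ^t·E[r] = 0.944750, running G = 5.347250
t=4: π = [0.2963, 0.1429, 0.2434, 0.3174], E[r] = 1.8461, γ^t·E[r] = 0.756175, running G = 6.103425
t=5: π = [0.2963, 0.1429, 0.2434, 0.3175], E[r] = 1.8465, γ^t·E[r] = 0.605048, running G = 6.708473
t=6: π = [0.2963, 0.1429, 0.2434, 0.3175], E[r] = 1.8465, γ^t·E[r] = 0.484058, running G = 7.192530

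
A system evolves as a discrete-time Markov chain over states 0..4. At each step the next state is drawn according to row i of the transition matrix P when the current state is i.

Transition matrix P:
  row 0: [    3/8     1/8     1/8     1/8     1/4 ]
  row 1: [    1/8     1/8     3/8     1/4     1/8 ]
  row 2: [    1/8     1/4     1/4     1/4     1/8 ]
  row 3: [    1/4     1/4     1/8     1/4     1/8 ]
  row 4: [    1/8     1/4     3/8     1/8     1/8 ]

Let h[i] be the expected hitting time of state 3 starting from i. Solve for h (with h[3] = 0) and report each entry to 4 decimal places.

First-step conditioning: h[3] = 0; for i ≠ 3, h[i] = 1 + Σ_k P[i][k]·h[k].
  h[0] = 1 + 3/8·h[0] + 1/8·h[1] + 1/8·h[2] + 1/4·h[4]
  h[1] = 1 + 1/8·h[0] + 1/8·h[1] + 3/8·h[2] + 1/8·h[4]
  h[2] = 1 + 1/8·h[0] + 1/4·h[1] + 1/4·h[2] + 1/8·h[4]
  h[4] = 1 + 1/8·h[0] + 1/4·h[1] + 3/8·h[2] + 1/8·h[4]
Solving the 4×4 linear system over states ≠ 3 gives exactly h = [152/27, 128/27, 128/27, 0, 16/3] (h[3] = 0 is the target).

h = [5.6296, 4.7407, 4.7407, 0.0000, 5.3333]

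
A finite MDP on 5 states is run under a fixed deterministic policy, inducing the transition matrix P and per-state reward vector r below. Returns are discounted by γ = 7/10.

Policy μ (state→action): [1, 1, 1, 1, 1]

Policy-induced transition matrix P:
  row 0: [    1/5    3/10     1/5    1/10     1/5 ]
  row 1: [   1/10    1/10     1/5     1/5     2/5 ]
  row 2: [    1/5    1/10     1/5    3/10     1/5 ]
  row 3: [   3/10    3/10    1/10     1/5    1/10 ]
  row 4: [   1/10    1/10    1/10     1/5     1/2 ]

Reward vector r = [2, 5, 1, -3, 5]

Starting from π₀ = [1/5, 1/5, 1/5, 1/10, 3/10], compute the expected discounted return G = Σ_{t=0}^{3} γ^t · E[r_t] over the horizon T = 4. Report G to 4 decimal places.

t=0: π = [0.2000, 0.2000, 0.2000, 0.1000, 0.3000], E[r] = 2.8000, γ^t·E[r] = 2.800000, running G = 2.800000
t=1: π = [0.1600, 0.1600, 0.1600, 0.2000, 0.3200], E[r] = 2.2800, γ^t·E[r] = 1.596000, running G = 4.396000
t=2: π = [0.1720, 0.1720, 0.1480, 0.2000, 0.3080], E[r] = 2.2920, γ^t·E[r] = 1.123080, running G = 5.519080
t=3: π = [0.1720, 0.1744, 0.1492, 0.1976, 0.3068], E[r] = 2.3064, γ^t·E[r] = 0.791095, running G = 6.310175

G = 6.3102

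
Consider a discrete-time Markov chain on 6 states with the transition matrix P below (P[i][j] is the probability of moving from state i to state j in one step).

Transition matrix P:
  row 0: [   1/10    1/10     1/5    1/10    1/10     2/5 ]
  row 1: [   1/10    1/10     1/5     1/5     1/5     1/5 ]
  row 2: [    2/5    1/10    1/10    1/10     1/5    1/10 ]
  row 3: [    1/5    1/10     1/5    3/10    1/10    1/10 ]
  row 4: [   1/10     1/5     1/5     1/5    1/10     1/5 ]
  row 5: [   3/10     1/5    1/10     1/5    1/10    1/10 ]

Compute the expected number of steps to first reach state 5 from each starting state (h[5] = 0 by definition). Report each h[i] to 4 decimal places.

First-step conditioning: h[5] = 0; for i ≠ 5, h[i] = 1 + Σ_k P[i][k]·h[k].
  h[0] = 1 + 1/10·h[0] + 1/10·h[1] + 1/5·h[2] + 1/10·h[3] + 1/10·h[4]
  h[1] = 1 + 1/10·h[0] + 1/10·h[1] + 1/5·h[2] + 1/5·h[3] + 1/5·h[4]
  h[2] = 1 + 2/5·h[0] + 1/10·h[1] + 1/10·h[2] + 1/10·h[3] + 1/5·h[4]
  h[3] = 1 + 1/5·h[0] + 1/10·h[1] + 1/5·h[2] + 3/10·h[3] + 1/10·h[4]
  h[4] = 1 + 1/10·h[0] + 1/5·h[1] + 1/5·h[2] + 1/5·h[3] + 1/10·h[4]
Solving the 5×5 linear system over states ≠ 5 gives exactly h = [2640/661, 10010/1983, 10270/1983, 3630/661, 10010/1983, 0] (h[5] = 0 is the target).

h = [3.9939, 5.0479, 5.1790, 5.4917, 5.0479, 0.0000]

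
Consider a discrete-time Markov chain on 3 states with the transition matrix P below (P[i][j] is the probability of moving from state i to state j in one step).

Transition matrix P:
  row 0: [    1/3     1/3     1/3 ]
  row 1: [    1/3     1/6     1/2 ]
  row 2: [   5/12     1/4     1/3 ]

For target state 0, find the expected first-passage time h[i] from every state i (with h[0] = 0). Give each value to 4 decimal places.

First-step conditioning: h[0] = 0; for i ≠ 0, h[i] = 1 + Σ_k P[i][k]·h[k].
  h[1] = 1 + 1/6·h[1] + 1/2·h[2]
  h[2] = 1 + 1/4·h[1] + 1/3·h[2]
Solving the 2×2 linear system over states ≠ 0 gives exactly h = [0, 84/31, 78/31] (h[0] = 0 is the target).

h = [0.0000, 2.7097, 2.5161]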